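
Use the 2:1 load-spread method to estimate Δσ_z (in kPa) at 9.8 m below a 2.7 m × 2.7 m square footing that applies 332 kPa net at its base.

By the 2:1 method the load spreads at 1 horizontal : 2 vertical, so at depth z the loaded area has grown by z in each plan dimension:
Δσ = qBL/((B+z)(L+z)) = 332×2.7×2.7/((2.7+9.8)(2.7+9.8)) = 15.49 kPa

Δσ_z ≈ 15.5 kPa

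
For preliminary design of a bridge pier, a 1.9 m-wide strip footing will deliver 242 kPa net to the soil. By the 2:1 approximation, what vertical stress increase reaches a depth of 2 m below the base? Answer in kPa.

By the 2:1 method the load spreads at 1 horizontal : 2 vertical, so at depth z the loaded area has grown by z in each plan dimension:
Δσ = qB/(B+z) = 242×1.9/(1.9+2) = 117.9 kPa

Δσ_z ≈ 118 kPa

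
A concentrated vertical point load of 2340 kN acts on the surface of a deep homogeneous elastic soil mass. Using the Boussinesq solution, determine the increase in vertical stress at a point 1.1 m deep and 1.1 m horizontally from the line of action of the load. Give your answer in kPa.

Δσ_z ≈ 163 kPa

Boussinesq vertical stress below a point load on an elastic half-space:
Δσ_z = 3P/(2πz²) · [1 + (r/z)²]^(−5/2)
r/z = 1.1/1.1 = 1; [1+(r/z)²]^(−5/2) = 0.17678.
Δσ_z = 3×2340/(2π×1.1²) × 0.17678 = 923.36 × 0.17678 = 163.2 kPa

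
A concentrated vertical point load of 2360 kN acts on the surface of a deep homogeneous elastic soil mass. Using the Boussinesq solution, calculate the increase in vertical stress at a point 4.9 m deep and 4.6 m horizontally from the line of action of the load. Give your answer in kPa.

Boussinesq vertical stress below a point load on an elastic half-space:
Δσ_z = 3P/(2πz²) · [1 + (r/z)²]^(−5/2)
r/z = 4.6/4.9 = 0.93878; [1+(r/z)²]^(−5/2) = 0.20599.
Δσ_z = 3×2360/(2π×4.9²) × 0.20599 = 46.931 × 0.20599 = 9.667 kPa

Δσ_z ≈ 9.67 kPa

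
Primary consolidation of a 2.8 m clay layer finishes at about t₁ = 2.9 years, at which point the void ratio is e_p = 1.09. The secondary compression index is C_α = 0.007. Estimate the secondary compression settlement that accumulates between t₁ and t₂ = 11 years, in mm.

Secondary compression: S_s = C_α·H/(1+e_p)·log₁₀(t₂/t₁)
S_s = 0.007×2.8/(1+1.09)×log₁₀(11/2.9)
    = 0.009378 × 0.579 = 0.00543 m

S_s ≈ 5.43 mm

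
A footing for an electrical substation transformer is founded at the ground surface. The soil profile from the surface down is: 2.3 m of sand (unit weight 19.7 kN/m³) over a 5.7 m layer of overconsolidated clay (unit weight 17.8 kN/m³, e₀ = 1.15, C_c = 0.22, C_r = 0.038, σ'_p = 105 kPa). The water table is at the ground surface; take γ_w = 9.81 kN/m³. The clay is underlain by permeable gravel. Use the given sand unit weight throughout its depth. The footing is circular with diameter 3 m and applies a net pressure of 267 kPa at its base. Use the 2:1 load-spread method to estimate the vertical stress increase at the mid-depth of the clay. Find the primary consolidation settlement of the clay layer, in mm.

S_c ≈ 25.6 mm

Mid-depth of clay below the ground surface: z = 2.3 + 5.7/2 = 5.15 m.
Total vertical stress at mid-clay: σ_v = 19.7×2.3 + 17.8×2.85 = 96.04 kPa.
Pore pressure: u = 9.81×(5.15 − 0) = 50.522 kPa.
Initial effective stress: σ'_0 = σ_v − u = 96.04 − 50.522 = 45.518 kPa.
Stress increase at mid-clay by the 2:1 spreading method:
Δσ ≈ qD²/(D+z)² = 267×3²/(3+5.15)² = 36.178 kPa
Final effective stress: σ'_f = 45.518 + 36.178 = 81.696 kPa.
σ'_f = 81.696 ≤ σ'_p = 105 kPa, so the clay remains overconsolidated and only the recompression index applies:
S_c = C_r·H/(1+e₀)·log₁₀(σ'_f/σ'_0) = 0.038×5.7/2.15×log₁₀(81.696/45.518)
    = 0.10075 × 0.25402 = 0.02559 m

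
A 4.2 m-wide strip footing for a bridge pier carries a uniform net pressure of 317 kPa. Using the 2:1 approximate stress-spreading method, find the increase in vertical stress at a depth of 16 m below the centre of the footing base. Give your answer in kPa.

By the 2:1 method the load spreads at 1 horizontal : 2 vertical, so at depth z the loaded area has grown by z in each plan dimension:
Δσ = qB/(B+z) = 317×4.2/(4.2+16) = 65.911 kPa

Δσ_z ≈ 65.9 kPa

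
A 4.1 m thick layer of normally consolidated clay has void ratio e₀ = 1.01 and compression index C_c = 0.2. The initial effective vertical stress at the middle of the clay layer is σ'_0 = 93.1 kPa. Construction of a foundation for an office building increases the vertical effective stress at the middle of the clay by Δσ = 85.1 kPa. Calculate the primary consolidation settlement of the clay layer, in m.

Final effective stress: σ'_f = σ'_0 + Δσ = 93.1 + 85.1 = 178.2 kPa.
Normally consolidated clay, so the full stress increment lies on the virgin compression line:
S_c = C_c·H/(1+e₀)·log₁₀(σ'_f/σ'_0) = 0.2×4.1/(1+1.01)×log₁₀(178.2/93.1)
    = 0.40796 × 0.28196 = 0.115 m

S_c ≈ 0.115 m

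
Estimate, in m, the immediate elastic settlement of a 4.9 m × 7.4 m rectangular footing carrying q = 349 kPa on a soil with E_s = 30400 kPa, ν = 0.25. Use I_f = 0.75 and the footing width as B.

Immediate (elastic) settlement: S_e = q·B·(1−ν²)/E_s · I_f.
S_e = 349 × 4.9 × (1 − 0.25²) / 30400 × 0.75
    = 349 × 4.9 × 0.9375 / 30400 × 0.75
    = 0.03955 m

S_e ≈ 0.0396 m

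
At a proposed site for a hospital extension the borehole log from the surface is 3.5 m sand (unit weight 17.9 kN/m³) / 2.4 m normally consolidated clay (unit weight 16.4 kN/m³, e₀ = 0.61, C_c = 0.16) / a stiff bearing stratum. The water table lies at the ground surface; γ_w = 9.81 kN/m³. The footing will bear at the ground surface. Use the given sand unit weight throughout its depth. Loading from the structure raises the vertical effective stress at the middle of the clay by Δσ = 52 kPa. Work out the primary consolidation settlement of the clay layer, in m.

Mid-depth of clay below the ground surface: z = 3.5 + 2.4/2 = 4.7 m.
Total vertical stress at mid-clay: σ_v = 17.9×3.5 + 16.4×1.2 = 82.33 kPa.
Pore pressure: u = 9.81×(4.7 − 0) = 46.107 kPa.
Initial effective stress: σ'_0 = σ_v − u = 82.33 − 46.107 = 36.223 kPa.
Final effective stress: σ'_f = σ'_0 + Δσ = 36.223 + 52 = 88.223 kPa.
Normally consolidated clay, so the full stress increment lies on the virgin compression line:
S_c = C_c·H/(1+e₀)·log₁₀(σ'_f/σ'_0) = 0.16×2.4/(1+0.61)×log₁₀(88.223/36.223)
    = 0.23851 × 0.3866 = 0.09221 m

S_c ≈ 0.0922 m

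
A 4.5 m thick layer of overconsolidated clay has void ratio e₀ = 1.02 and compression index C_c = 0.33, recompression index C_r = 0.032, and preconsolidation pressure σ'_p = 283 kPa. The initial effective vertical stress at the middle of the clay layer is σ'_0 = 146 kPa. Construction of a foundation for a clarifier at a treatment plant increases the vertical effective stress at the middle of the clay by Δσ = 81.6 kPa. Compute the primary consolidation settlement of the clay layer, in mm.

Final effective stress: σ'_f = 146 + 81.6 = 227.6 kPa.
σ'_f = 227.6 ≤ σ'_p = 283 kPa, so the clay remains overconsolidated and only the recompression index applies:
S_c = C_r·H/(1+e₀)·log₁₀(σ'_f/σ'_0) = 0.032×4.5/2.02×log₁₀(227.6/146)
    = 0.071286 × 0.19282 = 0.01375 m

S_c ≈ 13.7 mm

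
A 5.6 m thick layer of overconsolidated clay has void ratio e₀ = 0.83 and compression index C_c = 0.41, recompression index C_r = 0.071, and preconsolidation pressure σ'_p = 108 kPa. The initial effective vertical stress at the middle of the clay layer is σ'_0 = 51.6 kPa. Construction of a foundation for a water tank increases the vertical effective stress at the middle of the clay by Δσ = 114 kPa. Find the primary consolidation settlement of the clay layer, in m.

Final effective stress: σ'_f = 51.6 + 114 = 165.6 kPa.
σ'_f = 165.6 > σ'_p = 108 kPa, so the stress path crosses the preconsolidation pressure — recompression up to σ'_p, then virgin compression beyond:
S_c = H/(1+e₀)·[C_r·log₁₀(σ'_p/σ'_0) + C_c·log₁₀(σ'_f/σ'_p)]
    = 5.6/1.83 × [0.071×log₁₀(108/51.6) + 0.41×log₁₀(165.6/108)]
    = 3.0601 × [0.022775 + 0.076111] = 0.3026 m

S_c ≈ 0.303 m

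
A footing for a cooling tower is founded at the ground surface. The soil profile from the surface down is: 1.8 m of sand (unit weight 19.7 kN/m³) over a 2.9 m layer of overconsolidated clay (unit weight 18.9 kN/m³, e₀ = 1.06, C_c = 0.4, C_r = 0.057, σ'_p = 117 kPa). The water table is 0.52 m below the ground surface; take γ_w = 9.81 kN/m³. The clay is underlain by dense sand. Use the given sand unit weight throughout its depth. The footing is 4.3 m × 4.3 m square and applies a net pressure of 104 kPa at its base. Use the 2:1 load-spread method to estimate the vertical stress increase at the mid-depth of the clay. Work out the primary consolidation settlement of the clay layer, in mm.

Mid-depth of clay below the ground surface: z = 1.8 + 2.9/2 = 3.25 m.
Total vertical stress at mid-clay: σ_v = 19.7×1.8 + 18.9×1.45 = 62.865 kPa.
Pore pressure: u = 9.81×(3.25 − 0.52) = 26.781 kPa.
Initial effective stress: σ'_0 = σ_v − u = 62.865 − 26.781 = 36.084 kPa.
Stress increase at mid-clay by the 2:1 spreading method:
Δσ = qBL/((B+z)(L+z)) = 104×4.3×4.3/((4.3+3.25)(4.3+3.25)) = 33.735 kPa
Final effective stress: σ'_f = 36.084 + 33.735 = 69.819 kPa.
σ'_f = 69.819 ≤ σ'_p = 117 kPa, so the clay remains overconsolidated and only the recompression index applies:
S_c = C_r·H/(1+e₀)·log₁₀(σ'_f/σ'_0) = 0.057×2.9/2.06×log₁₀(69.819/36.084)
    = 0.080245 × 0.28666 = 0.023 m

S_c ≈ 23 mm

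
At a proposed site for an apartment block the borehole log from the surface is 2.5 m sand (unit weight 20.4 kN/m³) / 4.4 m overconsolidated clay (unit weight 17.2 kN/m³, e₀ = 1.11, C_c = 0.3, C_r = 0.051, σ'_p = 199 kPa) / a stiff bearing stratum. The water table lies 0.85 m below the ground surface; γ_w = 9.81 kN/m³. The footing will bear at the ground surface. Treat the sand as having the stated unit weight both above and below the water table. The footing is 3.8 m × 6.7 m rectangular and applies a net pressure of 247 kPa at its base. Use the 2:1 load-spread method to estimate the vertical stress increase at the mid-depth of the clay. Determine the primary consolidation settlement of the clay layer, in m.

S_c ≈ 0.0379 m

Mid-depth of clay below the ground surface: z = 2.5 + 4.4/2 = 4.7 m.
Total vertical stress at mid-clay: σ_v = 20.4×2.5 + 17.2×2.2 = 88.84 kPa.
Pore pressure: u = 9.81×(4.7 − 0.85) = 37.769 kPa.
Initial effective stress: σ'_0 = σ_v − u = 88.84 − 37.769 = 51.071 kPa.
Stress increase at mid-clay by the 2:1 spreading method:
Δσ = qBL/((B+z)(L+z)) = 247×3.8×6.7/((3.8+4.7)(6.7+4.7)) = 64.898 kPa
Final effective stress: σ'_f = 51.071 + 64.898 = 115.97 kPa.
σ'_f = 115.97 ≤ σ'_p = 199 kPa, so the clay remains overconsolidated and only the recompression index applies:
S_c = C_r·H/(1+e₀)·log₁₀(σ'_f/σ'_0) = 0.051×4.4/2.11×log₁₀(115.97/51.071)
    = 0.10635 × 0.35617 = 0.03788 m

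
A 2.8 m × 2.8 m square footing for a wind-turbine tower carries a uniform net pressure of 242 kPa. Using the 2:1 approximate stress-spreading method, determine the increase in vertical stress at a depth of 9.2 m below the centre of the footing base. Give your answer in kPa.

By the 2:1 method the load spreads at 1 horizontal : 2 vertical, so at depth z the loaded area has grown by z in each plan dimension:
Δσ = qBL/((B+z)(L+z)) = 242×2.8×2.8/((2.8+9.2)(2.8+9.2)) = 13.176 kPa

Δσ_z ≈ 13.2 kPa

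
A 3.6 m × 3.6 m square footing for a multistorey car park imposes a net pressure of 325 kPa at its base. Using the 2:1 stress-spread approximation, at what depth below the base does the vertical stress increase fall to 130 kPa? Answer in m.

z ≈ 2.09 m

2:1 spreading — at depth z the loaded area has grown by z in each plan dimension:
qB²/(B+z)² = Δσ_z ⇒ z = B(√(q/Δσ_z) − 1) = 3.6×(√(325/130) − 1) = 2.092 m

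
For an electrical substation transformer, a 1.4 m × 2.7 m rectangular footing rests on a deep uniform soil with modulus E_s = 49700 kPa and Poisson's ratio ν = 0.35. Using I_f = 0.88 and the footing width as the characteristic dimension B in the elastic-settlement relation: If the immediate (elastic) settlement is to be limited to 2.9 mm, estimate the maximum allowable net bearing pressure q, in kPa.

S_e = q·B·(1−ν²)/E_s · I_f  ⇒  q = S_e·E_s / (B·(1−ν²)·I_f).
q = 0.0029 × 49700 / (1.4 × 0.8775 × 0.88) = 133.3 kPa

q ≈ 133 kPa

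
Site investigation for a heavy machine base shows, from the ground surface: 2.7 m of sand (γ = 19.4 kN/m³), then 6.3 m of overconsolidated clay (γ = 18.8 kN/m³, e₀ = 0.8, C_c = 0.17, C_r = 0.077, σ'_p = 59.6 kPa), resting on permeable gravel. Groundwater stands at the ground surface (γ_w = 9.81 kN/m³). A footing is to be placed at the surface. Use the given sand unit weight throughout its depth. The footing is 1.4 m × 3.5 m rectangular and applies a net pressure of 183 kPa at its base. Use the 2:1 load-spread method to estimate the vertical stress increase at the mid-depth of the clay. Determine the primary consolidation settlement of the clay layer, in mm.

S_c ≈ 43 mm

Mid-depth of clay below the ground surface: z = 2.7 + 6.3/2 = 5.85 m.
Total vertical stress at mid-clay: σ_v = 19.4×2.7 + 18.8×3.15 = 111.6 kPa.
Pore pressure: u = 9.81×(5.85 − 0) = 57.389 kPa.
Initial effective stress: σ'_0 = σ_v − u = 111.6 − 57.389 = 54.211 kPa.
Stress increase at mid-clay by the 2:1 spreading method:
Δσ = qBL/((B+z)(L+z)) = 183×1.4×3.5/((1.4+5.85)(3.5+5.85)) = 13.228 kPa
Final effective stress: σ'_f = 54.211 + 13.228 = 67.439 kPa.
σ'_f = 67.439 > σ'_p = 59.6 kPa, so the stress path crosses the preconsolidation pressure — recompression up to σ'_p, then virgin compression beyond:
S_c = H/(1+e₀)·[C_r·log₁₀(σ'_p/σ'_0) + C_c·log₁₀(σ'_f/σ'_p)]
    = 6.3/1.8 × [0.077×log₁₀(59.6/54.211) + 0.17×log₁₀(67.439/59.6)]
    = 3.5 × [0.0031692 + 0.009123] = 0.04302 m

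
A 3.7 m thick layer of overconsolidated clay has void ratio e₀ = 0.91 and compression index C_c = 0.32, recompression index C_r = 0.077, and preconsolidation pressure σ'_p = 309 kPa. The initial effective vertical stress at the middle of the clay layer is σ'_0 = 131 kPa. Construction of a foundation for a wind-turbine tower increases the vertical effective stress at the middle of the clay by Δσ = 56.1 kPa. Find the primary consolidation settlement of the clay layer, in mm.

S_c ≈ 23.1 mm

Final effective stress: σ'_f = 131 + 56.1 = 187.1 kPa.
σ'_f = 187.1 ≤ σ'_p = 309 kPa, so the clay remains overconsolidated and only the recompression index applies:
S_c = C_r·H/(1+e₀)·log₁₀(σ'_f/σ'_0) = 0.077×3.7/1.91×log₁₀(187.1/131)
    = 0.14916 × 0.1548 = 0.02309 m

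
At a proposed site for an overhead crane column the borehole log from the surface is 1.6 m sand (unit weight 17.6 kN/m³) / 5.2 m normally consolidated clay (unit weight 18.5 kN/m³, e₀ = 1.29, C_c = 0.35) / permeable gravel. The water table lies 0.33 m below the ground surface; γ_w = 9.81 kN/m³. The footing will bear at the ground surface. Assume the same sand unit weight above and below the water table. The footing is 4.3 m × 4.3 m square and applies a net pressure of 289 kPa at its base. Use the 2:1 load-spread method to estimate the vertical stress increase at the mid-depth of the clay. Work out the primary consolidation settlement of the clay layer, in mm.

Mid-depth of clay below the ground surface: z = 1.6 + 5.2/2 = 4.2 m.
Total vertical stress at mid-clay: σ_v = 17.6×1.6 + 18.5×2.6 = 76.26 kPa.
Pore pressure: u = 9.81×(4.2 − 0.33) = 37.965 kPa.
Initial effective stress: σ'_0 = σ_v − u = 76.26 − 37.965 = 38.295 kPa.
Stress increase at mid-clay by the 2:1 spreading method:
Δσ = qBL/((B+z)(L+z)) = 289×4.3×4.3/((4.3+4.2)(4.3+4.2)) = 73.96 kPa
Final effective stress: σ'_f = σ'_0 + Δσ = 38.295 + 73.96 = 112.25 kPa.
Normally consolidated clay, so the full stress increment lies on the virgin compression line:
S_c = C_c·H/(1+e₀)·log₁₀(σ'_f/σ'_0) = 0.35×5.2/(1+1.29)×log₁₀(112.25/38.295)
    = 0.79476 × 0.46704 = 0.3712 m

S_c ≈ 371 mm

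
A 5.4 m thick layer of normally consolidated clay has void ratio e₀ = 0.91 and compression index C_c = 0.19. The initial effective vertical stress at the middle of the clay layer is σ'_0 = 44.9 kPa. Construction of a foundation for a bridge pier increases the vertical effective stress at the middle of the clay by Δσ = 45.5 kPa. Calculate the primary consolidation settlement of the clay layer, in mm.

S_c ≈ 163 mm

Final effective stress: σ'_f = σ'_0 + Δσ = 44.9 + 45.5 = 90.4 kPa.
Normally consolidated clay, so the full stress increment lies on the virgin compression line:
S_c = C_c·H/(1+e₀)·log₁₀(σ'_f/σ'_0) = 0.19×5.4/(1+0.91)×log₁₀(90.4/44.9)
    = 0.53717 × 0.30392 = 0.1633 m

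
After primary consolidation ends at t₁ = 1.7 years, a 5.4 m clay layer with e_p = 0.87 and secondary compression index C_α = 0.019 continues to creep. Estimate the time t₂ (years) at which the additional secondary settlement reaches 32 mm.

t₂ ≈ 6.51 years

S_s = C_α·H/(1+e_p)·log₁₀(t₂/t₁) ⇒ log₁₀(t₂/t₁) = S_s·(1+e_p)/(C_α·H).
log₁₀(t₂/t₁) = 0.032 × (1+0.87) / (0.019×5.4) = 0.5832
t₂ = t₁ × 10^0.5832 = 1.7 × 3.83 = 6.512 years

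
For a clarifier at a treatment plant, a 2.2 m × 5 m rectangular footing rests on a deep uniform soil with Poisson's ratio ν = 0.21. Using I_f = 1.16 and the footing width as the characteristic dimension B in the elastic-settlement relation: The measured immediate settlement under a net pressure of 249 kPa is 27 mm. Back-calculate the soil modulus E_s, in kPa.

S_e = q·B·(1−ν²)/E_s · I_f  ⇒  E_s = q·B·(1−ν²)·I_f / S_e.
E_s = 249 × 2.2 × 0.9559 × 1.16 / 0.027 = 22500 kPa

E_s ≈ 22500 kPa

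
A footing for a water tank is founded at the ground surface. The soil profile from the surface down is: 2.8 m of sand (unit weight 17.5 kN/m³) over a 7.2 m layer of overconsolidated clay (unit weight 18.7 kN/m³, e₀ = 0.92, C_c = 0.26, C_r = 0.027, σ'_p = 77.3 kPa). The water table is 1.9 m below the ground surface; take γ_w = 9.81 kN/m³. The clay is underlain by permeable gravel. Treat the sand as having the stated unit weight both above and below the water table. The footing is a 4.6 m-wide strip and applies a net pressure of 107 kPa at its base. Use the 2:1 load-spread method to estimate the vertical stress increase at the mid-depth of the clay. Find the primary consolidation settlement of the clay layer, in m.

S_c ≈ 0.178 m

Mid-depth of clay below the ground surface: z = 2.8 + 7.2/2 = 6.4 m.
Total vertical stress at mid-clay: σ_v = 17.5×2.8 + 18.7×3.6 = 116.32 kPa.
Pore pressure: u = 9.81×(6.4 − 1.9) = 44.145 kPa.
Initial effective stress: σ'_0 = σ_v − u = 116.32 − 44.145 = 72.175 kPa.
Stress increase at mid-clay by the 2:1 spreading method:
Δσ = qB/(B+z) = 107×4.6/(4.6+6.4) = 44.745 kPa
Final effective stress: σ'_f = 72.175 + 44.745 = 116.92 kPa.
σ'_f = 116.92 > σ'_p = 77.3 kPa, so the stress path crosses the preconsolidation pressure — recompression up to σ'_p, then virgin compression beyond:
S_c = H/(1+e₀)·[C_r·log₁₀(σ'_p/σ'_0) + C_c·log₁₀(σ'_f/σ'_p)]
    = 7.2/1.92 × [0.027×log₁₀(77.3/72.175) + 0.26×log₁₀(116.92/77.3)]
    = 3.75 × [0.0008044 + 0.046724] = 0.1782 m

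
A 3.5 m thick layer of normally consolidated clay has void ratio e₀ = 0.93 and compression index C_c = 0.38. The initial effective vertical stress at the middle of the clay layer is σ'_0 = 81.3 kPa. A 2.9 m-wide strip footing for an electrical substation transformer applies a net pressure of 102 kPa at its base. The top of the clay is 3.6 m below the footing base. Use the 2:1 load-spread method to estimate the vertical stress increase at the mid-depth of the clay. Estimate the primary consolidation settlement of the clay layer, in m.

Mid-depth of clay below the footing base: z = 3.6 + 3.5/2 = 5.35 m.
Stress increase at mid-clay by the 2:1 spreading method:
Δσ = qB/(B+z) = 102×2.9/(2.9+5.35) = 35.855 kPa
Final effective stress: σ'_f = σ'_0 + Δσ = 81.3 + 35.855 = 117.16 kPa.
Normally consolidated clay, so the full stress increment lies on the virgin compression line:
S_c = C_c·H/(1+e₀)·log₁₀(σ'_f/σ'_0) = 0.38×3.5/(1+0.93)×log₁₀(117.16/81.3)
    = 0.68912 × 0.15869 = 0.1094 m

S_c ≈ 0.109 m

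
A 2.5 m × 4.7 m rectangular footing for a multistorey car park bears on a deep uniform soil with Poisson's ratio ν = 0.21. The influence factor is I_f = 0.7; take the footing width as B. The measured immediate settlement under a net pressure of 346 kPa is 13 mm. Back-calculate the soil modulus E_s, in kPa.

S_e = q·B·(1−ν²)/E_s · I_f  ⇒  E_s = q·B·(1−ν²)·I_f / S_e.
E_s = 346 × 2.5 × 0.9559 × 0.7 / 0.013 = 44520 kPa

E_s ≈ 44500 kPa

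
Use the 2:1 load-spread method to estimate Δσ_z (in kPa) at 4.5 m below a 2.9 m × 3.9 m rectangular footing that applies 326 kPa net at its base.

Δσ_z ≈ 59.3 kPa

By the 2:1 method the load spreads at 1 horizontal : 2 vertical, so at depth z the loaded area has grown by z in each plan dimension:
Δσ = qBL/((B+z)(L+z)) = 326×2.9×3.9/((2.9+4.5)(3.9+4.5)) = 59.316 kPa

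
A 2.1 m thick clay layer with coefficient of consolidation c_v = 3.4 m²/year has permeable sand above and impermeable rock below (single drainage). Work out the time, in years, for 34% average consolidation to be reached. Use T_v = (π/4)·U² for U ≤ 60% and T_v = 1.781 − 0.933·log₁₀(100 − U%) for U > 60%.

Drainage path length: H_d = H = 2.1 m (single drainage).
U ≤ 60%: T_v = (π/4)·U² = (π/4)×0.34² = 0.090792.
t = T_v·H_d²/c_v = 0.090792×2.1²/3.4 = 0.1178 years.

t ≈ 0.118 years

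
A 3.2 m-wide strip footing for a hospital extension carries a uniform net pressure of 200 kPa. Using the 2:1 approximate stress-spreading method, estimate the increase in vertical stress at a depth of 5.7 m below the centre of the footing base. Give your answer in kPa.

Δσ_z ≈ 71.9 kPa

By the 2:1 method the load spreads at 1 horizontal : 2 vertical, so at depth z the loaded area has grown by z in each plan dimension:
Δσ = qB/(B+z) = 200×3.2/(3.2+5.7) = 71.91 kPa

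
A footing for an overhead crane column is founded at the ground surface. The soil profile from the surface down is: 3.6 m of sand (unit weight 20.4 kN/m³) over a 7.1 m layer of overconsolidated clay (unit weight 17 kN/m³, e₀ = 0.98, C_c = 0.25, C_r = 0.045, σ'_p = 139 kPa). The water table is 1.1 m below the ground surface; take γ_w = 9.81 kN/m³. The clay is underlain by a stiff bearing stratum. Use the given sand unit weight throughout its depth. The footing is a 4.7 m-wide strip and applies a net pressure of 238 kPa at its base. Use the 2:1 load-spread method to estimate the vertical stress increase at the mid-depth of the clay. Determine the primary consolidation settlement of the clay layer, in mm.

S_c ≈ 119 mm

Mid-depth of clay below the ground surface: z = 3.6 + 7.1/2 = 7.15 m.
Total vertical stress at mid-clay: σ_v = 20.4×3.6 + 17×3.55 = 133.79 kPa.
Pore pressure: u = 9.81×(7.15 − 1.1) = 59.351 kPa.
Initial effective stress: σ'_0 = σ_v − u = 133.79 − 59.351 = 74.439 kPa.
Stress increase at mid-clay by the 2:1 spreading method:
Δσ = qB/(B+z) = 238×4.7/(4.7+7.15) = 94.397 kPa
Final effective stress: σ'_f = 74.439 + 94.397 = 168.84 kPa.
σ'_f = 168.84 > σ'_p = 139 kPa, so the stress path crosses the preconsolidation pressure — recompression up to σ'_p, then virgin compression beyond:
S_c = H/(1+e₀)·[C_r·log₁₀(σ'_p/σ'_0) + C_c·log₁₀(σ'_f/σ'_p)]
    = 7.1/1.98 × [0.045×log₁₀(139/74.439) + 0.25×log₁₀(168.84/139)]
    = 3.5859 × [0.012205 + 0.021115] = 0.1195 m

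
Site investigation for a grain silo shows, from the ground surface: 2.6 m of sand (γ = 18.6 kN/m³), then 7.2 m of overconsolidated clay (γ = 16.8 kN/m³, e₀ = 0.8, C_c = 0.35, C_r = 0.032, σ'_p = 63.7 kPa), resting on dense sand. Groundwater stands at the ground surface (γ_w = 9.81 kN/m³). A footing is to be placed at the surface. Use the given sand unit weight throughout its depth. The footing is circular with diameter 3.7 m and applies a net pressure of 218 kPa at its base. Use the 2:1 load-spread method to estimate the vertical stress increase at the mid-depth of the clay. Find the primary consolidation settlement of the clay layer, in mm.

S_c ≈ 142 mm

Mid-depth of clay below the ground surface: z = 2.6 + 7.2/2 = 6.2 m.
Total vertical stress at mid-clay: σ_v = 18.6×2.6 + 16.8×3.6 = 108.84 kPa.
Pore pressure: u = 9.81×(6.2 − 0) = 60.822 kPa.
Initial effective stress: σ'_0 = σ_v − u = 108.84 − 60.822 = 48.018 kPa.
Stress increase at mid-clay by the 2:1 spreading method:
Δσ ≈ qD²/(D+z)² = 218×3.7²/(3.7+6.2)² = 30.45 kPa
Final effective stress: σ'_f = 48.018 + 30.45 = 78.468 kPa.
σ'_f = 78.468 > σ'_p = 63.7 kPa, so the stress path crosses the preconsolidation pressure — recompression up to σ'_p, then virgin compression beyond:
S_c = H/(1+e₀)·[C_r·log₁₀(σ'_p/σ'_0) + C_c·log₁₀(σ'_f/σ'_p)]
    = 7.2/1.8 × [0.032×log₁₀(63.7/48.018) + 0.35×log₁₀(78.468/63.7)]
    = 4 × [0.0039275 + 0.031694] = 0.1425 m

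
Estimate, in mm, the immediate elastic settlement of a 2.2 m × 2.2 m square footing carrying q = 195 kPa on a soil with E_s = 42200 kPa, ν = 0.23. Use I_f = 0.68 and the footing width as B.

S_e ≈ 6.55 mm

Immediate (elastic) settlement: S_e = q·B·(1−ν²)/E_s · I_f.
S_e = 195 × 2.2 × (1 − 0.23²) / 42200 × 0.68
    = 195 × 2.2 × 0.9471 / 42200 × 0.68
    = 0.006547 m = 6.547 mm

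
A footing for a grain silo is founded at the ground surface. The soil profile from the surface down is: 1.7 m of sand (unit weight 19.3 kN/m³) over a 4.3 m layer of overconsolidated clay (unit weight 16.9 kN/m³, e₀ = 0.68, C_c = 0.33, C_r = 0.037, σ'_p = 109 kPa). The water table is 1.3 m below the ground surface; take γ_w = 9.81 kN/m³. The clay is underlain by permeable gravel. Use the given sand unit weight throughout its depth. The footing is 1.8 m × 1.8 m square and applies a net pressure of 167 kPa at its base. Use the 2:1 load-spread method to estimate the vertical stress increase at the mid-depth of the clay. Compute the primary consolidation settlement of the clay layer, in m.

S_c ≈ 0.0134 m

Mid-depth of clay below the ground surface: z = 1.7 + 4.3/2 = 3.85 m.
Total vertical stress at mid-clay: σ_v = 19.3×1.7 + 16.9×2.15 = 69.145 kPa.
Pore pressure: u = 9.81×(3.85 − 1.3) = 25.015 kPa.
Initial effective stress: σ'_0 = σ_v − u = 69.145 − 25.015 = 44.13 kPa.
Stress increase at mid-clay by the 2:1 spreading method:
Δσ = qBL/((B+z)(L+z)) = 167×1.8×1.8/((1.8+3.85)(1.8+3.85)) = 16.95 kPa
Final effective stress: σ'_f = 44.13 + 16.95 = 61.08 kPa.
σ'_f = 61.08 ≤ σ'_p = 109 kPa, so the clay remains overconsolidated and only the recompression index applies:
S_c = C_r·H/(1+e₀)·log₁₀(σ'_f/σ'_0) = 0.037×4.3/1.68×log₁₀(61.08/44.13)
    = 0.094701 × 0.14117 = 0.01337 m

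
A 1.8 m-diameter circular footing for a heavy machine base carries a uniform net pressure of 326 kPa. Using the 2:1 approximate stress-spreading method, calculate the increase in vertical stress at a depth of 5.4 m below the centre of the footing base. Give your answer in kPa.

By the 2:1 method the load spreads at 1 horizontal : 2 vertical, so at depth z the loaded area has grown by z in each plan dimension:
Δσ ≈ qD²/(D+z)² = 326×1.8²/(1.8+5.4)² = 20.375 kPa

Δσ_z ≈ 20.4 kPa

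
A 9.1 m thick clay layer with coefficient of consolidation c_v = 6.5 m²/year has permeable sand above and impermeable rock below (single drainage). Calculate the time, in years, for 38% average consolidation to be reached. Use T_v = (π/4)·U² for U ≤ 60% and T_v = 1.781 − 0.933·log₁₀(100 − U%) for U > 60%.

t ≈ 1.44 years

Drainage path length: H_d = H = 9.1 m (single drainage).
U ≤ 60%: T_v = (π/4)·U² = (π/4)×0.38² = 0.11341.
t = T_v·H_d²/c_v = 0.11341×9.1²/6.5 = 1.445 years.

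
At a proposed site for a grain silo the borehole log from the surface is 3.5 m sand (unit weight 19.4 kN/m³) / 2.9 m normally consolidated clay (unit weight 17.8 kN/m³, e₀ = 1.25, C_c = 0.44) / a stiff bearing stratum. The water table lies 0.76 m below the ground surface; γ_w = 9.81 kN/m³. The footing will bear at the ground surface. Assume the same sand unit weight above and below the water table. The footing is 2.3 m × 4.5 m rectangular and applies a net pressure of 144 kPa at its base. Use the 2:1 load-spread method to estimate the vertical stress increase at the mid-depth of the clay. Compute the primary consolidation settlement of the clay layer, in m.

Mid-depth of clay below the ground surface: z = 3.5 + 2.9/2 = 4.95 m.
Total vertical stress at mid-clay: σ_v = 19.4×3.5 + 17.8×1.45 = 93.71 kPa.
Pore pressure: u = 9.81×(4.95 − 0.76) = 41.104 kPa.
Initial effective stress: σ'_0 = σ_v − u = 93.71 − 41.104 = 52.606 kPa.
Stress increase at mid-clay by the 2:1 spreading method:
Δσ = qBL/((B+z)(L+z)) = 144×2.3×4.5/((2.3+4.95)(4.5+4.95)) = 21.754 kPa
Final effective stress: σ'_f = σ'_0 + Δσ = 52.606 + 21.754 = 74.36 kPa.
Normally consolidated clay, so the full stress increment lies on the virgin compression line:
S_c = C_c·H/(1+e₀)·log₁₀(σ'_f/σ'_0) = 0.44×2.9/(1+1.25)×log₁₀(74.36/52.606)
    = 0.56711 × 0.1503 = 0.08524 m

S_c ≈ 0.0852 m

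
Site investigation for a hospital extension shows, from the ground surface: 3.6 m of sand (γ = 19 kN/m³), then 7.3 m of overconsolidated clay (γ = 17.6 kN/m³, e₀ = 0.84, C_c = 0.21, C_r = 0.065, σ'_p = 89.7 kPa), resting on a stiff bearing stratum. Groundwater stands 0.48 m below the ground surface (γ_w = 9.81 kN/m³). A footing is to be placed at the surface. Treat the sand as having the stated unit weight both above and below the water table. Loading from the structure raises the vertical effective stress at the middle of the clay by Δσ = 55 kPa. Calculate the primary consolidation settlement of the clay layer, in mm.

S_c ≈ 143 mm

Mid-depth of clay below the ground surface: z = 3.6 + 7.3/2 = 7.25 m.
Total vertical stress at mid-clay: σ_v = 19×3.6 + 17.6×3.65 = 132.64 kPa.
Pore pressure: u = 9.81×(7.25 − 0.48) = 66.414 kPa.
Initial effective stress: σ'_0 = σ_v − u = 132.64 − 66.414 = 66.226 kPa.
Final effective stress: σ'_f = 66.226 + 55 = 121.23 kPa.
σ'_f = 121.23 > σ'_p = 89.7 kPa, so the stress path crosses the preconsolidation pressure — recompression up to σ'_p, then virgin compression beyond:
S_c = H/(1+e₀)·[C_r·log₁₀(σ'_p/σ'_0) + C_c·log₁₀(σ'_f/σ'_p)]
    = 7.3/1.84 × [0.065×log₁₀(89.7/66.226) + 0.21×log₁₀(121.23/89.7)]
    = 3.9674 × [0.0085647 + 0.027472] = 0.143 m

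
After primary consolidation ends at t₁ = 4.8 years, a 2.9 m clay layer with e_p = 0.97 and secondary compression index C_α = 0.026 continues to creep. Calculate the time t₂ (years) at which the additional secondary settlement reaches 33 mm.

t₂ ≈ 34.9 years

S_s = C_α·H/(1+e_p)·log₁₀(t₂/t₁) ⇒ log₁₀(t₂/t₁) = S_s·(1+e_p)/(C_α·H).
log₁₀(t₂/t₁) = 0.033 × (1+0.97) / (0.026×2.9) = 0.8622
t₂ = t₁ × 10^0.8622 = 4.8 × 7.281 = 34.95 years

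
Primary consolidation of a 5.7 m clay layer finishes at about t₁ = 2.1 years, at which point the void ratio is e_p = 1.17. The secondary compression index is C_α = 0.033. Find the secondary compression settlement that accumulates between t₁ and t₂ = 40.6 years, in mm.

S_s ≈ 111 mm

Secondary compression: S_s = C_α·H/(1+e_p)·log₁₀(t₂/t₁)
S_s = 0.033×5.7/(1+1.17)×log₁₀(40.6/2.1)
    = 0.08668 × 1.286 = 0.1115 m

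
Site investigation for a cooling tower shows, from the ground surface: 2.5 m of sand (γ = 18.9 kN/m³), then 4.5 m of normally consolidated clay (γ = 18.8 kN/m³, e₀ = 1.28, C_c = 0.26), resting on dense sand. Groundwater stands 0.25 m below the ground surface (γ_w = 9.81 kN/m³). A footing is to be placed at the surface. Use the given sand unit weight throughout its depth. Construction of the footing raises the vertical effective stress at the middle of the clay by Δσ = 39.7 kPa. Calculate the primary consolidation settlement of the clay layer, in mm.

Mid-depth of clay below the ground surface: z = 2.5 + 4.5/2 = 4.75 m.
Total vertical stress at mid-clay: σ_v = 18.9×2.5 + 18.8×2.25 = 89.55 kPa.
Pore pressure: u = 9.81×(4.75 − 0.25) = 44.145 kPa.
Initial effective stress: σ'_0 = σ_v − u = 89.55 − 44.145 = 45.405 kPa.
Final effective stress: σ'_f = σ'_0 + Δσ = 45.405 + 39.7 = 85.105 kPa.
Normally consolidated clay, so the full stress increment lies on the virgin compression line:
S_c = C_c·H/(1+e₀)·log₁₀(σ'_f/σ'_0) = 0.26×4.5/(1+1.28)×log₁₀(85.105/45.405)
    = 0.51316 × 0.27285 = 0.14 m

S_c ≈ 140 mm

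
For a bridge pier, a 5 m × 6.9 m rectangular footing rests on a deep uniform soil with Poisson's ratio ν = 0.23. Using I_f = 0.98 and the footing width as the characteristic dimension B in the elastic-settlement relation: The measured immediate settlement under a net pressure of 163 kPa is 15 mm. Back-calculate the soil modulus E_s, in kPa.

S_e = q·B·(1−ν²)/E_s · I_f  ⇒  E_s = q·B·(1−ν²)·I_f / S_e.
E_s = 163 × 5 × 0.9471 × 0.98 / 0.015 = 50430 kPa

E_s ≈ 50400 kPa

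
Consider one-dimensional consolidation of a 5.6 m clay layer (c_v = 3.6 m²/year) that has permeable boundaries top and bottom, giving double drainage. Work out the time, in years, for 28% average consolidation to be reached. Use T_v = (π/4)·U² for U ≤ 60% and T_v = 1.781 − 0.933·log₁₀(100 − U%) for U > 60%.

t ≈ 0.134 years

Drainage path length: H_d = H/2 = 2.8 m (double drainage).
U ≤ 60%: T_v = (π/4)·U² = (π/4)×0.28² = 0.061575.
t = T_v·H_d²/c_v = 0.061575×2.8²/3.6 = 0.1341 years.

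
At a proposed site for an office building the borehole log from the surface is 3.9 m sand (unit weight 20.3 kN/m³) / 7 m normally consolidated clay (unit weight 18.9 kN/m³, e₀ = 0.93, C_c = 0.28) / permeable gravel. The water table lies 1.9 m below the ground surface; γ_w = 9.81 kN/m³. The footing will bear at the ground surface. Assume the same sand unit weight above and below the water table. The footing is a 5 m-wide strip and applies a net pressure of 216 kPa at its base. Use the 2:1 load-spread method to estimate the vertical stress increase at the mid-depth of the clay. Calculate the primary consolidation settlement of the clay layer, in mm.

S_c ≈ 295 mm

Mid-depth of clay below the ground surface: z = 3.9 + 7/2 = 7.4 m.
Total vertical stress at mid-clay: σ_v = 20.3×3.9 + 18.9×3.5 = 145.32 kPa.
Pore pressure: u = 9.81×(7.4 − 1.9) = 53.955 kPa.
Initial effective stress: σ'_0 = σ_v − u = 145.32 − 53.955 = 91.365 kPa.
Stress increase at mid-clay by the 2:1 spreading method:
Δσ = qB/(B+z) = 216×5/(5+7.4) = 87.097 kPa
Final effective stress: σ'_f = σ'_0 + Δσ = 91.365 + 87.097 = 178.46 kPa.
Normally consolidated clay, so the full stress increment lies on the virgin compression line:
S_c = C_c·H/(1+e₀)·log₁₀(σ'_f/σ'_0) = 0.28×7/(1+0.93)×log₁₀(178.46/91.365)
    = 1.0155 × 0.29076 = 0.2953 m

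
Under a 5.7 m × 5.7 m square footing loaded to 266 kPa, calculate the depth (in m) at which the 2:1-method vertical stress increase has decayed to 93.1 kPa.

2:1 spreading — at depth z the loaded area has grown by z in each plan dimension:
qB²/(B+z)² = Δσ_z ⇒ z = B(√(q/Δσ_z) − 1) = 5.7×(√(266/93.1) − 1) = 3.935 m

z ≈ 3.93 m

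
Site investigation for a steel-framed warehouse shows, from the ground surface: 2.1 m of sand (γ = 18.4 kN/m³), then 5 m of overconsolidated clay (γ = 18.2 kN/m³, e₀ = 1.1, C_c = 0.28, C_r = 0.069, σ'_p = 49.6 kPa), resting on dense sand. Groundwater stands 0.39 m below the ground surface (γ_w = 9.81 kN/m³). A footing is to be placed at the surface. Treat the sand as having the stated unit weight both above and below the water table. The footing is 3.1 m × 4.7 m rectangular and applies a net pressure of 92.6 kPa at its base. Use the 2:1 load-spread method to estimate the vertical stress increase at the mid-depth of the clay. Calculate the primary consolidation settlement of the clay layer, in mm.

Mid-depth of clay below the ground surface: z = 2.1 + 5/2 = 4.6 m.
Total vertical stress at mid-clay: σ_v = 18.4×2.1 + 18.2×2.5 = 84.14 kPa.
Pore pressure: u = 9.81×(4.6 − 0.39) = 41.3 kPa.
Initial effective stress: σ'_0 = σ_v − u = 84.14 − 41.3 = 42.84 kPa.
Stress increase at mid-clay by the 2:1 spreading method:
Δσ = qBL/((B+z)(L+z)) = 92.6×3.1×4.7/((3.1+4.6)(4.7+4.6)) = 18.841 kPa
Final effective stress: σ'_f = 42.84 + 18.841 = 61.681 kPa.
σ'_f = 61.681 > σ'_p = 49.6 kPa, so the stress path crosses the preconsolidation pressure — recompression up to σ'_p, then virgin compression beyond:
S_c = H/(1+e₀)·[C_r·log₁₀(σ'_p/σ'_0) + C_c·log₁₀(σ'_f/σ'_p)]
    = 5/2.1 × [0.069×log₁₀(49.6/42.84) + 0.28×log₁₀(61.681/49.6)]
    = 2.381 × [0.0043906 + 0.026508] = 0.07357 m

S_c ≈ 73.6 mm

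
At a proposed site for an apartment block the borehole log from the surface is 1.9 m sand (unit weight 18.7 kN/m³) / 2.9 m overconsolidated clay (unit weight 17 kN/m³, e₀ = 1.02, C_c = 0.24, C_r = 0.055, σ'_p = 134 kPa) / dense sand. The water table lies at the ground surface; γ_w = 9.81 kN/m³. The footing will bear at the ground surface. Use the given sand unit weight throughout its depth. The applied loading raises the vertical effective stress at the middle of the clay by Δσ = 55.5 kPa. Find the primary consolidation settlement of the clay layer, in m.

S_c ≈ 0.038 m

Mid-depth of clay below the ground surface: z = 1.9 + 2.9/2 = 3.35 m.
Total vertical stress at mid-clay: σ_v = 18.7×1.9 + 17×1.45 = 60.18 kPa.
Pore pressure: u = 9.81×(3.35 − 0) = 32.864 kPa.
Initial effective stress: σ'_0 = σ_v − u = 60.18 − 32.864 = 27.316 kPa.
Final effective stress: σ'_f = 27.316 + 55.5 = 82.816 kPa.
σ'_f = 82.816 ≤ σ'_p = 134 kPa, so the clay remains overconsolidated and only the recompression index applies:
S_c = C_r·H/(1+e₀)·log₁₀(σ'_f/σ'_0) = 0.055×2.9/2.02×log₁₀(82.816/27.316)
    = 0.078958 × 0.4817 = 0.03803 m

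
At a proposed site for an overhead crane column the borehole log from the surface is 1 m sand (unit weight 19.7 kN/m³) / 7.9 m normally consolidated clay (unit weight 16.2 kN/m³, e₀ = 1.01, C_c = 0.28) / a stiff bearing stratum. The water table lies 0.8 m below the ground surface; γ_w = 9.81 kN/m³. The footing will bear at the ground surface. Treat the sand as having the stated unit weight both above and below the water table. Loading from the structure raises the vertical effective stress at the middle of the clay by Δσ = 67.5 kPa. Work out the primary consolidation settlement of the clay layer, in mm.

S_c ≈ 451 mm

Mid-depth of clay below the ground surface: z = 1 + 7.9/2 = 4.95 m.
Total vertical stress at mid-clay: σ_v = 19.7×1 + 16.2×3.95 = 83.69 kPa.
Pore pressure: u = 9.81×(4.95 − 0.8) = 40.712 kPa.
Initial effective stress: σ'_0 = σ_v − u = 83.69 − 40.712 = 42.978 kPa.
Final effective stress: σ'_f = σ'_0 + Δσ = 42.978 + 67.5 = 110.48 kPa.
Normally consolidated clay, so the full stress increment lies on the virgin compression line:
S_c = C_c·H/(1+e₀)·log₁₀(σ'_f/σ'_0) = 0.28×7.9/(1+1.01)×log₁₀(110.48/42.978)
    = 1.1005 × 0.41004 = 0.4512 m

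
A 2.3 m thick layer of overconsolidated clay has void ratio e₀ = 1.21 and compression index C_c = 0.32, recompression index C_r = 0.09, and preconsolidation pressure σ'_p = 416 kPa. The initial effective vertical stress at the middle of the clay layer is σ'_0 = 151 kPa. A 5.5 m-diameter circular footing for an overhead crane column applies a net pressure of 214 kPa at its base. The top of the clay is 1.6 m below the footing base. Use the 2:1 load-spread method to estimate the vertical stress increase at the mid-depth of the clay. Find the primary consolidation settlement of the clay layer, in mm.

S_c ≈ 19.9 mm

Mid-depth of clay below the footing base: z = 1.6 + 2.3/2 = 2.75 m.
Stress increase at mid-clay by the 2:1 spreading method:
Δσ ≈ qD²/(D+z)² = 214×5.5²/(5.5+2.75)² = 95.111 kPa
Final effective stress: σ'_f = 151 + 95.111 = 246.11 kPa.
σ'_f = 246.11 ≤ σ'_p = 416 kPa, so the clay remains overconsolidated and only the recompression index applies:
S_c = C_r·H/(1+e₀)·log₁₀(σ'_f/σ'_0) = 0.09×2.3/2.21×log₁₀(246.11/151)
    = 0.093663 × 0.21215 = 0.01987 m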